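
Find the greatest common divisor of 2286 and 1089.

2286 = 2 · 3² · 127
1089 = 3² · 11²
Common: 3² = 9

9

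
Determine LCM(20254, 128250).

gcd first: 128250 = 6·20254 + 6726; 20254 = 3·6726 + 76; 6726 = 88·76 + 38; 76 = 2·38 + 0 → gcd = 38
lcm = 20254·128250/gcd = 2597575500/38 = 68357250

68357250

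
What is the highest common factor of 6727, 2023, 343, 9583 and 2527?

gcd(6727, 2023): 6727 = 3·2023 + 658; 2023 = 3·658 + 49; 658 = 13·49 + 21; 49 = 2·21 + 7; 21 = 3·7 + 0 → 7
gcd(7, 343): 343 = 49·7 + 0 → 7
gcd(7, 9583): 9583 = 1369·7 + 0 → 7
gcd(7, 2527): 2527 = 361·7 + 0 → 7

7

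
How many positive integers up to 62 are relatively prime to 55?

Prime factors of 55: 5, 11. Count integers ≤ 62 divisible by none of them.
By inclusion–exclusion: 62 − ⌊62/5⌋ − ⌊62/11⌋ + ⌊62/55⌋ = 46.

46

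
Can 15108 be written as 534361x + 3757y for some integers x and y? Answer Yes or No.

By Bézout, 534361x + 3757y = 15108 has integer solutions iff gcd(534361, 3757) | 15108.
Euclid: 534361 = 142·3757 + 867; 3757 = 4·867 + 289; 867 = 3·289 + 0. gcd = 289; 15108 mod 289 = 80. No.

No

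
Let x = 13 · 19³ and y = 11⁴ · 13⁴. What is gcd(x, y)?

min exponent per shared prime: 13 = 13

13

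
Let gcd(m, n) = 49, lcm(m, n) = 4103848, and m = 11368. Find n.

Using mn = gcd(m,n)·lcm(m,n) = 49·4103848 = 201088552, we get n = 201088552/11368 = 17689.

17689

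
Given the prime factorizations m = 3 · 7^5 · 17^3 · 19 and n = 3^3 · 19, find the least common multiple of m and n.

max exponent per prime: 3^3 · 7^5 · 17^3 · 19 = 42359841783

42359841783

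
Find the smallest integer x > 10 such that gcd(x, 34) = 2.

34 = 2·17. Any x with gcd(x, 34) = 2 is a multiple of 2, say 2s, with s coprime to 17.
Need s > 10/2, so s ≥ 6. First s ≥ 6 with gcd(s, 17) = 1 is s = 6. Thus x = 2·6 = 12.

12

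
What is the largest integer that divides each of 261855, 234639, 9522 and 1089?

gcd(261855, 234639): 261855 = 1·234639 + 27216; 234639 = 8·27216 + 16911; 27216 = 1·16911 + 10305; 16911 = 1·10305 + 6606; 10305 = 1·6606 + 3699; 6606 = 1·3699 + 2907; 3699 = 1·2907 + 792; 2907 = 3·792 + 531; 792 = 1·531 + 261; 531 = 2·261 + 9; 261 = 29·9 + 0 → 9
gcd(9, 9522): 9522 = 1058·9 + 0 → 9
gcd(9, 1089): 1089 = 121·9 + 0 → 9

9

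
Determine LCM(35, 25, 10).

350

lcm(35, 25) = 35·25/gcd = 875/5 = 175
lcm(175, 10) = 175·10/gcd = 1750/5 = 350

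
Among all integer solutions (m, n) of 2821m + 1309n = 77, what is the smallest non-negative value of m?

110

gcd(2821, 1309) = 7 (Euclid: 2821 = 2·1309 + 203; 1309 = 6·203 + 91; 203 = 2·91 + 21; 91 = 4·21 + 7; 21 = 3·7 + 0), and 7 | 77.
Extended Euclid: 2821·(-58) + 1309·(125) = 7. Scale by 11: m₀ = -638.
General solution m = m₀ + 187t; reducing mod 187 gives m = 110 (and n = -237).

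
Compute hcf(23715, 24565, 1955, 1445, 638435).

85

gcd(23715, 24565): 24565 = 1·23715 + 850; 23715 = 27·850 + 765; 850 = 1·765 + 85; 765 = 9·85 + 0 → 85
gcd(85, 1955): 1955 = 23·85 + 0 → 85
gcd(85, 1445): 1445 = 17·85 + 0 → 85
gcd(85, 638435): 638435 = 7511·85 + 0 → 85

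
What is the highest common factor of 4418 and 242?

Euclid: 4418 = 18·242 + 62; 242 = 3·62 + 56; 62 = 1·56 + 6; 56 = 9·6 + 2; 6 = 3·2 + 0. Last nonzero remainder: 2.

2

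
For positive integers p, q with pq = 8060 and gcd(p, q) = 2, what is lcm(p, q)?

4030

For any two positive integers, gcd × lcm equals their product. Hence lcm = 8060 / 2 = 4030.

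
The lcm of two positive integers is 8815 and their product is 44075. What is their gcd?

5

From gcd × lcm = pq: gcd = 44075 / 8815 = 5.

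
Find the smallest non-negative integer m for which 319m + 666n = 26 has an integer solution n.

236

Euclid: 666 = 2·319 + 28; 319 = 11·28 + 11; 28 = 2·11 + 6; 11 = 1·6 + 5; 6 = 1·5 + 1; 5 = 5·1 + 0 → gcd = 1; 26 = 1·26.
Back-substitution yields 319·(-119) + 666·(57) = 1, so one solution is m = -119·26 = -3094, n = 57·26 = 1482.
Solutions in m differ by 666/1 = 666; the one in [0, 666) is -3094 mod 666 = 236.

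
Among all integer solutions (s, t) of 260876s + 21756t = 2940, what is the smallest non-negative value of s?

gcd(260876, 21756) = 196 (Euclid: 260876 = 11·21756 + 21560; 21756 = 1·21560 + 196; 21560 = 110·196 + 0), and 196 | 2940.
Extended Euclid: 260876·(-1) + 21756·(12) = 196. Scale by 15: s₀ = -15.
General solution s = s₀ + 111k; reducing mod 111 gives s = 96 (and t = -1151).

96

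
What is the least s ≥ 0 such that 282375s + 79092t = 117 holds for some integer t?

819

Reduce mod 79092: 282375s ≡ 117 (mod 79092). With g = gcd(282375, 79092) = 9 dividing 117, divide through: 31375s ≡ 13 (mod 8788).
Since gcd(31375, 8788) = 1, s ≡ 13·(31375)⁻¹ ≡ 819 (mod 8788). Smallest non-negative: 819.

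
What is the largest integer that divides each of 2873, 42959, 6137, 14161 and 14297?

17

gcd(2873, 42959): 42959 = 14·2873 + 2737; 2873 = 1·2737 + 136; 2737 = 20·136 + 17; 136 = 8·17 + 0 → 17
gcd(17, 6137): 6137 = 361·17 + 0 → 17
gcd(17, 14161): 14161 = 833·17 + 0 → 17
gcd(17, 14297): 14297 = 841·17 + 0 → 17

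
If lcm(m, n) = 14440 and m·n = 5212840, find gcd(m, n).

gcd·lcm = product, so gcd = 5212840/14440 = 361.

361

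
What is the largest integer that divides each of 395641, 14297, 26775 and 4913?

395641 = 17² · 37²; 14297 = 17 · 29²; 26775 = 3² · 5² · 7 · 17; 4913 = 17³
gcd takes min exponent of each prime: 17 = 17

17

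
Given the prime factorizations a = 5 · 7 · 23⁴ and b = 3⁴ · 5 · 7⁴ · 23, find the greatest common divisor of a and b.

805

min exponent per shared prime: 5 · 7 · 23 = 805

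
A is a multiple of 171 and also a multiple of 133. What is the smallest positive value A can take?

1197

171 = 3² · 19; 133 = 7 · 19
max exponents: 3² · 7 · 19 = 1197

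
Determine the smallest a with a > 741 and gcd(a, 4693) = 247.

gcd(a, 4693) = 247 forces 247 | a; write a = 247s. Then gcd(247s, 247·19) = 247·gcd(s, 19), so need gcd(s, 19) = 1.
247s > 741 gives s ≥ 4. The least s ≥ 4 coprime to 19 is 4, so a = 247·4 = 988.

988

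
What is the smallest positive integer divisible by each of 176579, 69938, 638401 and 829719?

524194891506

176579 = 13 · 17² · 47; 69938 = 2 · 11² · 17²; 638401 = 17² · 47²; 829719 = 3² · 11 · 17² · 29
lcm takes max exponent of each prime: 2 · 3² · 11² · 13 · 17² · 29 · 47² = 524194891506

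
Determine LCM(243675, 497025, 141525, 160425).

241405336241775

243675 = 3³ · 5² · 19²; 497025 = 3² · 5² · 47²; 141525 = 3² · 5² · 17 · 37; 160425 = 3² · 5² · 23 · 31
lcm takes max exponent of each prime: 3³ · 5² · 17 · 19² · 23 · 31 · 37 · 47² = 241405336241775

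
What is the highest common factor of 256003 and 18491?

Euclid: 256003 = 13·18491 + 15620; 18491 = 1·15620 + 2871; 15620 = 5·2871 + 1265; 2871 = 2·1265 + 341; 1265 = 3·341 + 242; 341 = 1·242 + 99; 242 = 2·99 + 44; 99 = 2·44 + 11; 44 = 4·11 + 0. Last nonzero remainder: 11.

11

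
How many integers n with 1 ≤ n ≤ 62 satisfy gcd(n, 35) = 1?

43

Prime factors of 35: 5, 7. Count integers ≤ 62 divisible by none of them.
By inclusion–exclusion: 62 − ⌊62/5⌋ − ⌊62/7⌋ + ⌊62/35⌋ = 43.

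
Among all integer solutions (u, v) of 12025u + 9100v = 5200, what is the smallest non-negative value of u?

8

gcd(12025, 9100) = 325 (Euclid: 12025 = 1·9100 + 2925; 9100 = 3·2925 + 325; 2925 = 9·325 + 0), and 325 | 5200.
Extended Euclid: 12025·(-3) + 9100·(4) = 325. Scale by 16: u₀ = -48.
General solution u = u₀ + 28t; reducing mod 28 gives u = 8 (and v = -10).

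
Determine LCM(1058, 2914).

gcd first: 2914 = 2·1058 + 798; 1058 = 1·798 + 260; 798 = 3·260 + 18; 260 = 14·18 + 8; 18 = 2·8 + 2; 8 = 4·2 + 0 → gcd = 2
lcm = 1058·2914/gcd = 3083012/2 = 1541506

1541506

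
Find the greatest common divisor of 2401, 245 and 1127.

2401 = 7⁴; 245 = 5 · 7²; 1127 = 7² · 23
gcd takes min exponent of each prime: 7² = 49

49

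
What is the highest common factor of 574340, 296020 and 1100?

20

574340 = 2² · 5 · 13 · 47²; 296020 = 2² · 5 · 19² · 41; 1100 = 2² · 5² · 11
gcd takes min exponent of each prime: 2² · 5 = 20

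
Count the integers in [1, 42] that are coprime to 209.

Prime factors of 209: 11, 19. Count integers ≤ 42 divisible by none of them.
By inclusion–exclusion: 42 − ⌊42/11⌋ − ⌊42/19⌋ + ⌊42/209⌋ = 37.

37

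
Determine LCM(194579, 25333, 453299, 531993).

194579 = 7² · 11 · 19²; 25333 = 7² · 11 · 47; 453299 = 7² · 11 · 29²; 531993 = 3 · 7³ · 11 · 47
lcm takes max exponent of each prime: 3 · 7³ · 11 · 19² · 29² · 47 = 161513606793

161513606793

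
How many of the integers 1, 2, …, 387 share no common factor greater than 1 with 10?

155

Prime factors of 10: 2, 5. Count integers ≤ 387 divisible by none of them.
By inclusion–exclusion: 387 − ⌊387/2⌋ − ⌊387/5⌋ + ⌊387/10⌋ = 155.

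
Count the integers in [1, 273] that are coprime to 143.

143 = 11·13. Inclusion–exclusion on these primes:
273 − ⌊273/11⌋ − ⌊273/13⌋ + ⌊273/143⌋ = 229

229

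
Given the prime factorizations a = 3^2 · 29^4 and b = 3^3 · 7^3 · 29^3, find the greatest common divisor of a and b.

min exponent per shared prime: 3^2 · 29^3 = 219501

219501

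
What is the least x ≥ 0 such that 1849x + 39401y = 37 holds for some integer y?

8609

Reduce mod 39401: 1849x ≡ 37 (mod 39401). With g = gcd(1849, 39401) = 1 dividing 37, divide through: 1849x ≡ 37 (mod 39401).
Since gcd(1849, 39401) = 1, x ≡ 37·(1849)⁻¹ ≡ 8609 (mod 39401). Smallest non-negative: 8609.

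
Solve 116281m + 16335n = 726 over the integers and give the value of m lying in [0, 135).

51

Euclid: 116281 = 7·16335 + 1936; 16335 = 8·1936 + 847; 1936 = 2·847 + 242; 847 = 3·242 + 121; 242 = 2·121 + 0 → gcd = 121; 726 = 121·6.
Back-substitution yields 116281·(-59) + 16335·(420) = 121, so one solution is m = -59·6 = -354, n = 420·6 = 2520.
Solutions in m differ by 16335/121 = 135; the one in [0, 135) is -354 mod 135 = 51.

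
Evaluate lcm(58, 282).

gcd first: 282 = 4·58 + 50; 58 = 1·50 + 8; 50 = 6·8 + 2; 8 = 4·2 + 0 → gcd = 2
lcm = 58·282/gcd = 16356/2 = 8178

8178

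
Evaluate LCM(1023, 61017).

gcd first: 61017 = 59·1023 + 660; 1023 = 1·660 + 363; 660 = 1·363 + 297; 363 = 1·297 + 66; 297 = 4·66 + 33; 66 = 2·33 + 0 → gcd = 33
lcm = 1023·61017/gcd = 62420391/33 = 1891527

1891527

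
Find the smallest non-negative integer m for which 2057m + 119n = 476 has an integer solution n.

0

gcd(2057, 119) = 17 (Euclid: 2057 = 17·119 + 34; 119 = 3·34 + 17; 34 = 2·17 + 0), and 17 | 476.
Extended Euclid: 2057·(-3) + 119·(52) = 17. Scale by 28: m₀ = -84.
General solution m = m₀ + 7t; reducing mod 7 gives m = 0 (and n = 4).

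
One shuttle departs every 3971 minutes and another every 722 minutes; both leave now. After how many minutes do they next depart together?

gcd first: 3971 = 5·722 + 361; 722 = 2·361 + 0 → gcd = 361
lcm = 3971·722/gcd = 2867062/361 = 7942

7942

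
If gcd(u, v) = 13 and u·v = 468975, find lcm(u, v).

36075

For any two positive integers, gcd × lcm equals their product. Hence lcm = 468975 / 13 = 36075.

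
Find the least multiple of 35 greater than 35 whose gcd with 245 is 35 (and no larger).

Multiples of 35 above 35: 35·2, 35·3, … . Need the cofactor coprime to 245/35 = 7.
Checking s = 2, 3, … the first with gcd(s, 7) = 1 is s = 2, giving 70.

70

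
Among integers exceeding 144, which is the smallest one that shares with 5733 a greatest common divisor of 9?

153

gcd(a, 5733) = 9 forces 9 | a; write a = 9s. Then gcd(9s, 9·637) = 9·gcd(s, 637), so need gcd(s, 637) = 1.
9s > 144 gives s ≥ 17. The least s ≥ 17 coprime to 637 is 17, so a = 9·17 = 153.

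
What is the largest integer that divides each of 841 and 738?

1

841 = 29²
738 = 2 · 3² · 41
Common: 1 = 1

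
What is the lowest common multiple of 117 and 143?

117 = 3² · 13; 143 = 11 · 13
max exponents: 3² · 11 · 13 = 1287

1287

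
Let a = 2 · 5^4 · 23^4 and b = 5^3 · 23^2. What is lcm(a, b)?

max exponent per prime: 2 · 5^4 · 23^4 = 349801250

349801250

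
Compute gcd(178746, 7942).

2

178746 = 2 · 3 · 31³
7942 = 2 · 11 · 19²
Common: 2 = 2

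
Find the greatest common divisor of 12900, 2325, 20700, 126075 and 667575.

gcd(12900, 2325): 12900 = 5·2325 + 1275; 2325 = 1·1275 + 1050; 1275 = 1·1050 + 225; 1050 = 4·225 + 150; 225 = 1·150 + 75; 150 = 2·75 + 0 → 75
gcd(75, 20700): 20700 = 276·75 + 0 → 75
gcd(75, 126075): 126075 = 1681·75 + 0 → 75
gcd(75, 667575): 667575 = 8901·75 + 0 → 75

75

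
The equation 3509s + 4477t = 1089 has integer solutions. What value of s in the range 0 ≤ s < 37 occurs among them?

Euclid: 4477 = 1·3509 + 968; 3509 = 3·968 + 605; 968 = 1·605 + 363; 605 = 1·363 + 242; 363 = 1·242 + 121; 242 = 2·121 + 0 → gcd = 121; 1089 = 121·9.
Back-substitution yields 3509·(-14) + 4477·(11) = 121, so one solution is s = -14·9 = -126, t = 11·9 = 99.
Solutions in s differ by 4477/121 = 37; the one in [0, 37) is -126 mod 37 = 22.

22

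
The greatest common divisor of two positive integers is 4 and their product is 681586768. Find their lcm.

170396692

Since gcd(m,n)·lcm(m,n) = mn, lcm = 681586768/4 = 170396692.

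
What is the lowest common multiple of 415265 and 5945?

gcd first: 415265 = 69·5945 + 5060; 5945 = 1·5060 + 885; 5060 = 5·885 + 635; 885 = 1·635 + 250; 635 = 2·250 + 135; 250 = 1·135 + 115; 135 = 1·115 + 20; 115 = 5·20 + 15; 20 = 1·15 + 5; 15 = 3·5 + 0 → gcd = 5
lcm = 415265·5945/gcd = 2468750425/5 = 493750085

493750085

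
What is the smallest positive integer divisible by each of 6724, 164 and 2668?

lcm(6724, 164) = 6724·164/gcd = 1102736/164 = 6724
lcm(6724, 2668) = 6724·2668/gcd = 17939632/4 = 4484908

4484908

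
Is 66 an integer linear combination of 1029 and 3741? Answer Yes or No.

gcd(1029, 3741): 3741 = 3·1029 + 654; 1029 = 1·654 + 375; 654 = 1·375 + 279; 375 = 1·279 + 96; 279 = 2·96 + 87; 96 = 1·87 + 9; 87 = 9·9 + 6; 9 = 1·6 + 3; 6 = 2·3 + 0 → 3
3 divides 66, so a solution exists.

Yes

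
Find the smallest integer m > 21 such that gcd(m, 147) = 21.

42

147 = 21·7. Any m with gcd(m, 147) = 21 is a multiple of 21, say 21s, with s coprime to 7.
Need s > 21/21, so s ≥ 2. First s ≥ 2 with gcd(s, 7) = 1 is s = 2. Thus m = 21·2 = 42.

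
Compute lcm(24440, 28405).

10680280

24440 = 2³ · 5 · 13 · 47; 28405 = 5 · 13 · 19 · 23
max exponents: 2³ · 5 · 13 · 19 · 23 · 47 = 10680280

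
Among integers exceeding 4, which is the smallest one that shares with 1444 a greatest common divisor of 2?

6

1444 = 2·722. Any k with gcd(k, 1444) = 2 is a multiple of 2, say 2s, with s coprime to 722.
Need s > 4/2, so s ≥ 3. First s ≥ 3 with gcd(s, 722) = 1 is s = 3. Thus k = 2·3 = 6.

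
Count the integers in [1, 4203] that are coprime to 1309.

3082

Prime factors of 1309: 7, 11, 17. Count integers ≤ 4203 divisible by none of them.
By inclusion–exclusion: 4203 − ⌊4203/7⌋ − ⌊4203/11⌋ − ⌊4203/17⌋ + ⌊4203/77⌋ + ⌊4203/119⌋ + ⌊4203/187⌋ − ⌊4203/1309⌋ = 3082.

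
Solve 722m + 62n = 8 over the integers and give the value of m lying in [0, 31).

Reduce mod 62: 722m ≡ 8 (mod 62). With g = gcd(722, 62) = 2 dividing 8, divide through: 361m ≡ 4 (mod 31).
Since gcd(361, 31) = 1, m ≡ 4·(361)⁻¹ ≡ 25 (mod 31). Smallest non-negative: 25.

25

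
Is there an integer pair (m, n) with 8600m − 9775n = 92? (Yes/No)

By Bézout, 8600m − 9775n = 92 has integer solutions iff gcd(8600, 9775) | 92.
Euclid: 9775 = 1·8600 + 1175; 8600 = 7·1175 + 375; 1175 = 3·375 + 50; 375 = 7·50 + 25; 50 = 2·25 + 0. gcd = 25; 92 mod 25 = 17. No.

No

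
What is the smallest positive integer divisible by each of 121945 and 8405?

121945 = 5 · 29³; 8405 = 5 · 41²
max exponents: 5 · 29³ · 41² = 204989545

204989545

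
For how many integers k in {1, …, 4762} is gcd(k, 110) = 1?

Prime factors of 110: 2, 5, 11. Count integers ≤ 4762 divisible by none of them.
By inclusion–exclusion: 4762 − ⌊4762/2⌋ − ⌊4762/5⌋ − ⌊4762/11⌋ + ⌊4762/10⌋ + ⌊4762/22⌋ + ⌊4762/55⌋ − ⌊4762/110⌋ = 1732.

1732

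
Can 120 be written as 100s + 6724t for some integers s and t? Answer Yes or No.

Yes

gcd(100, 6724): 6724 = 67·100 + 24; 100 = 4·24 + 4; 24 = 6·4 + 0 → 4
4 divides 120, so a solution exists.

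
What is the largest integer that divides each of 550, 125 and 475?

25

gcd(550, 125): 550 = 4·125 + 50; 125 = 2·50 + 25; 50 = 2·25 + 0 → 25
gcd(25, 475): 475 = 19·25 + 0 → 25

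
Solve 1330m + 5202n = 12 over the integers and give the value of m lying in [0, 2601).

309

Reduce mod 5202: 1330m ≡ 12 (mod 5202). With g = gcd(1330, 5202) = 2 dividing 12, divide through: 665m ≡ 6 (mod 2601).
Since gcd(665, 2601) = 1, m ≡ 6·(665)⁻¹ ≡ 309 (mod 2601). Smallest non-negative: 309.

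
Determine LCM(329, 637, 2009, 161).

28232477

329 = 7 · 47; 637 = 7² · 13; 2009 = 7² · 41; 161 = 7 · 23
lcm takes max exponent of each prime: 7² · 13 · 23 · 41 · 47 = 28232477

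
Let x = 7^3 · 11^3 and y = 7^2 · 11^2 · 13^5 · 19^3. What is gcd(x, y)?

5929

min exponent per shared prime: 7^2 · 11^2 = 5929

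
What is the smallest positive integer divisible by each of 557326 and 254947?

557326 = 2 · 7² · 11² · 47; 254947 = 7² · 11² · 43
max exponents: 2 · 7² · 11² · 43 · 47 = 23965018

23965018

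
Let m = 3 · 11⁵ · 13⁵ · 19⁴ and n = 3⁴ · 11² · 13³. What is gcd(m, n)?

min exponent per shared prime: 3 · 11² · 13³ = 797511

797511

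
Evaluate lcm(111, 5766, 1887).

3626814

lcm(111, 5766) = 111·5766/gcd = 640026/3 = 213342
lcm(213342, 1887) = 213342·1887/gcd = 402576354/111 = 3626814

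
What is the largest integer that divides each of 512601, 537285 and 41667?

51

512601 = 3 · 17 · 19 · 23²; 537285 = 3 · 5 · 7² · 17 · 43; 41667 = 3 · 17 · 19 · 43
gcd takes min exponent of each prime: 3 · 17 = 51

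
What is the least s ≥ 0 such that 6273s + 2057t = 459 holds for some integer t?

Reduce mod 2057: 6273s ≡ 459 (mod 2057). With g = gcd(6273, 2057) = 17 dividing 459, divide through: 369s ≡ 27 (mod 121).
Since gcd(369, 121) = 1, s ≡ 27·(369)⁻¹ ≡ 65 (mod 121). Smallest non-negative: 65.

65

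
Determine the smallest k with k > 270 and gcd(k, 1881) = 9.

Multiples of 9 above 270: 9·31, 9·32, … . Need the cofactor coprime to 1881/9 = 209.
Checking s = 31, 32, … the first with gcd(s, 209) = 1 is s = 31, giving 279.

279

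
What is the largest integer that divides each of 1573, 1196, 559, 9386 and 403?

gcd(1573, 1196): 1573 = 1·1196 + 377; 1196 = 3·377 + 65; 377 = 5·65 + 52; 65 = 1·52 + 13; 52 = 4·13 + 0 → 13
gcd(13, 559): 559 = 43·13 + 0 → 13
gcd(13, 9386): 9386 = 722·13 + 0 → 13
gcd(13, 403): 403 = 31·13 + 0 → 13

13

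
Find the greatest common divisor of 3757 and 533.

13

3757 = 13 · 17²
533 = 13 · 41
Common: 13 = 13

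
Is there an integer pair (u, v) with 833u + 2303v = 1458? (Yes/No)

No

gcd(833, 2303): 2303 = 2·833 + 637; 833 = 1·637 + 196; 637 = 3·196 + 49; 196 = 4·49 + 0 → 49
49 does not divide 1458, so a solution does not exist.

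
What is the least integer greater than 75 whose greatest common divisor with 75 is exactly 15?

75 = 15·5. Any x with gcd(x, 75) = 15 is a multiple of 15, say 15s, with s coprime to 5.
Need s > 75/15, so s ≥ 6. First s ≥ 6 with gcd(s, 5) = 1 is s = 6. Thus x = 15·6 = 90.

90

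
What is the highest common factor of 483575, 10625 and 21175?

gcd(483575, 10625): 483575 = 45·10625 + 5450; 10625 = 1·5450 + 5175; 5450 = 1·5175 + 275; 5175 = 18·275 + 225; 275 = 1·225 + 50; 225 = 4·50 + 25; 50 = 2·25 + 0 → 25
gcd(25, 21175): 21175 = 847·25 + 0 → 25

25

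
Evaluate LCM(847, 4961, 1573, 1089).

4063059

lcm(847, 4961) = 847·4961/gcd = 4201967/121 = 34727
lcm(34727, 1573) = 34727·1573/gcd = 54625571/121 = 451451
lcm(451451, 1089) = 451451·1089/gcd = 491630139/121 = 4063059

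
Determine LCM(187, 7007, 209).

2263261

187 = 11 · 17; 7007 = 7² · 11 · 13; 209 = 11 · 19
lcm takes max exponent of each prime: 7² · 11 · 13 · 17 · 19 = 2263261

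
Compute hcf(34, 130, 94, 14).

2

gcd(34, 130): 130 = 3·34 + 28; 34 = 1·28 + 6; 28 = 4·6 + 4; 6 = 1·4 + 2; 4 = 2·2 + 0 → 2
gcd(2, 94): 94 = 47·2 + 0 → 2
gcd(2, 14): 14 = 7·2 + 0 → 2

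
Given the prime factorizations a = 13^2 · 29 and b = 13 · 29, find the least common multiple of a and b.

4901

max exponent per prime: 13^2 · 29 = 4901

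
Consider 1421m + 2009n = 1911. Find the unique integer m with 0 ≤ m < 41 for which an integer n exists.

7

gcd(1421, 2009) = 49 (Euclid: 2009 = 1·1421 + 588; 1421 = 2·588 + 245; 588 = 2·245 + 98; 245 = 2·98 + 49; 98 = 2·49 + 0), and 49 | 1911.
Extended Euclid: 1421·(17) + 2009·(-12) = 49. Scale by 39: m₀ = 663.
General solution m = m₀ + 41t; reducing mod 41 gives m = 7 (and n = -4).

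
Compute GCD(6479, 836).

6479 = 11 · 19 · 31
836 = 2² · 11 · 19
Common: 11 · 19 = 209

209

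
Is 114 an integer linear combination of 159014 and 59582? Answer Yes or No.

Yes

gcd(159014, 59582): 159014 = 2·59582 + 39850; 59582 = 1·39850 + 19732; 39850 = 2·19732 + 386; 19732 = 51·386 + 46; 386 = 8·46 + 18; 46 = 2·18 + 10; 18 = 1·10 + 8; 10 = 1·8 + 2; 8 = 4·2 + 0 → 2
2 divides 114, so a solution exists.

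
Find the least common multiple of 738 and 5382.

220662

gcd first: 5382 = 7·738 + 216; 738 = 3·216 + 90; 216 = 2·90 + 36; 90 = 2·36 + 18; 36 = 2·18 + 0 → gcd = 18
lcm = 738·5382/gcd = 3971916/18 = 220662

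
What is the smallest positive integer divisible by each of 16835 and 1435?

690235

16835 = 5 · 7 · 13 · 37; 1435 = 5 · 7 · 41
max exponents: 5 · 7 · 13 · 37 · 41 = 690235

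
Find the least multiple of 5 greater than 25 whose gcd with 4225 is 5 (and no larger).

30

4225 = 5·845. Any a with gcd(a, 4225) = 5 is a multiple of 5, say 5s, with s coprime to 845.
Need s > 25/5, so s ≥ 6. First s ≥ 6 with gcd(s, 845) = 1 is s = 6. Thus a = 5·6 = 30.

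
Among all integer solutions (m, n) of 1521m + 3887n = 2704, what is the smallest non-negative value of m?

12

Reduce mod 3887: 1521m ≡ 2704 (mod 3887). With g = gcd(1521, 3887) = 169 dividing 2704, divide through: 9m ≡ 16 (mod 23).
Since gcd(9, 23) = 1, m ≡ 16·(9)⁻¹ ≡ 12 (mod 23). Smallest non-negative: 12.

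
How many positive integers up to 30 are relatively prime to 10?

12

Prime factors of 10: 2, 5. Count integers ≤ 30 divisible by none of them.
By inclusion–exclusion: 30 − ⌊30/2⌋ − ⌊30/5⌋ + ⌊30/10⌋ = 12.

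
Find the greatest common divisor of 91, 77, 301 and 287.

gcd(91, 77): 91 = 1·77 + 14; 77 = 5·14 + 7; 14 = 2·7 + 0 → 7
gcd(7, 301): 301 = 43·7 + 0 → 7
gcd(7, 287): 287 = 41·7 + 0 → 7

7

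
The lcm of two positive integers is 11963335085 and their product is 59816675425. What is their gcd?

5

gcd·lcm = product, so gcd = 59816675425/11963335085 = 5.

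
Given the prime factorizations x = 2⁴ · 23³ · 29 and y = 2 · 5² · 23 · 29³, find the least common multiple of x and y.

max exponent per prime: 2⁴ · 5² · 23³ · 29³ = 118696385200

118696385200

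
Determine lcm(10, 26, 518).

lcm(10, 26) = 10·26/gcd = 260/2 = 130
lcm(130, 518) = 130·518/gcd = 67340/2 = 33670

33670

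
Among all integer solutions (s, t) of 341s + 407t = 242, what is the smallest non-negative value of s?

gcd(341, 407) = 11 (Euclid: 407 = 1·341 + 66; 341 = 5·66 + 11; 66 = 6·11 + 0), and 11 | 242.
Extended Euclid: 341·(6) + 407·(-5) = 11. Scale by 22: s₀ = 132.
General solution s = s₀ + 37k; reducing mod 37 gives s = 21 (and t = -17).

21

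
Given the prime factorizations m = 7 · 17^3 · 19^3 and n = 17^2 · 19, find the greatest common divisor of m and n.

min exponent per shared prime: 17^2 · 19 = 5491

5491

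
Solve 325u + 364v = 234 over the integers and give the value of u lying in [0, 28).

Reduce mod 364: 325u ≡ 234 (mod 364). With g = gcd(325, 364) = 13 dividing 234, divide through: 25u ≡ 18 (mod 28).
Since gcd(25, 28) = 1, u ≡ 18·(25)⁻¹ ≡ 22 (mod 28). Smallest non-negative: 22.

22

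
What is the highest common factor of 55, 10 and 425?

5

gcd(55, 10): 55 = 5·10 + 5; 10 = 2·5 + 0 → 5
gcd(5, 425): 425 = 85·5 + 0 → 5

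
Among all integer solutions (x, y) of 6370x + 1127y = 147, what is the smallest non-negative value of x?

gcd(6370, 1127) = 49 (Euclid: 6370 = 5·1127 + 735; 1127 = 1·735 + 392; 735 = 1·392 + 343; 392 = 1·343 + 49; 343 = 7·49 + 0), and 49 | 147.
Extended Euclid: 6370·(-3) + 1127·(17) = 49. Scale by 3: x₀ = -9.
General solution x = x₀ + 23t; reducing mod 23 gives x = 14 (and y = -79).

14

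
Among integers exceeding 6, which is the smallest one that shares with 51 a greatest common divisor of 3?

9

gcd(t, 51) = 3 forces 3 | t; write t = 3s. Then gcd(3s, 3·17) = 3·gcd(s, 17), so need gcd(s, 17) = 1.
3s > 6 gives s ≥ 3. The least s ≥ 3 coprime to 17 is 3, so t = 3·3 = 9.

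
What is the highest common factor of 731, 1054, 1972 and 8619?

gcd(731, 1054): 1054 = 1·731 + 323; 731 = 2·323 + 85; 323 = 3·85 + 68; 85 = 1·68 + 17; 68 = 4·17 + 0 → 17
gcd(17, 1972): 1972 = 116·17 + 0 → 17
gcd(17, 8619): 8619 = 507·17 + 0 → 17

17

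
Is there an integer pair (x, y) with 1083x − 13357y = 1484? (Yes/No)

No

gcd(1083, 13357): 13357 = 12·1083 + 361; 1083 = 3·361 + 0 → 361
361 does not divide 1484, so a solution does not exist.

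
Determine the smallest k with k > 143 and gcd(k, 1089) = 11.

154

gcd(k, 1089) = 11 forces 11 | k; write k = 11s. Then gcd(11s, 11·99) = 11·gcd(s, 99), so need gcd(s, 99) = 1.
11s > 143 gives s ≥ 14. The least s ≥ 14 coprime to 99 is 14, so k = 11·14 = 154.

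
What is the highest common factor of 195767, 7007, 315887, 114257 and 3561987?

143

gcd(195767, 7007): 195767 = 27·7007 + 6578; 7007 = 1·6578 + 429; 6578 = 15·429 + 143; 429 = 3·143 + 0 → 143
gcd(143, 315887): 315887 = 2209·143 + 0 → 143
gcd(143, 114257): 114257 = 799·143 + 0 → 143
gcd(143, 3561987): 3561987 = 24909·143 + 0 → 143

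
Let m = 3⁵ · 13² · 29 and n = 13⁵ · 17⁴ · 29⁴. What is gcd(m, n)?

4901

min exponent per shared prime: 13² · 29 = 4901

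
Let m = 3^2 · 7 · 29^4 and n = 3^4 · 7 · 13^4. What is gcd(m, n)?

63

min exponent per shared prime: 3^2 · 7 = 63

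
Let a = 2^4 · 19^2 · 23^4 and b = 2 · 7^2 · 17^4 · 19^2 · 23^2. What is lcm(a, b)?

6615006787966864

max exponent per prime: 2^4 · 7^2 · 17^4 · 19^2 · 23^4 = 6615006787966864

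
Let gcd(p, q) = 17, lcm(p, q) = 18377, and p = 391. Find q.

799

Using pq = gcd(p,q)·lcm(p,q) = 17·18377 = 312409, we get q = 312409/391 = 799.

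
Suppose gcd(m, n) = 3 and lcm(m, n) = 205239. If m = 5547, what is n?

Using mn = gcd(m,n)·lcm(m,n) = 3·205239 = 615717, we get n = 615717/5547 = 111.

111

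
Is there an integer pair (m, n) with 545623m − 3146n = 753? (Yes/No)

gcd(545623, 3146): 545623 = 173·3146 + 1365; 3146 = 2·1365 + 416; 1365 = 3·416 + 117; 416 = 3·117 + 65; 117 = 1·65 + 52; 65 = 1·52 + 13; 52 = 4·13 + 0 → 13
13 does not divide 753, so a solution does not exist.

No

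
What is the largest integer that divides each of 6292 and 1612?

Euclid: 6292 = 3·1612 + 1456; 1612 = 1·1456 + 156; 1456 = 9·156 + 52; 156 = 3·52 + 0. Last nonzero remainder: 52.

52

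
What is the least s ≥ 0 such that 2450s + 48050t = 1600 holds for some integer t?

236

gcd(2450, 48050) = 50 (Euclid: 48050 = 19·2450 + 1500; 2450 = 1·1500 + 950; 1500 = 1·950 + 550; 950 = 1·550 + 400; 550 = 1·400 + 150; 400 = 2·150 + 100; 150 = 1·100 + 50; 100 = 2·50 + 0), and 50 | 1600.
Extended Euclid: 2450·(-353) + 48050·(18) = 50. Scale by 32: s₀ = -11296.
General solution s = s₀ + 961k; reducing mod 961 gives s = 236 (and t = -12).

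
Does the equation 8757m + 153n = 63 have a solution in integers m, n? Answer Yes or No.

gcd(8757, 153): 8757 = 57·153 + 36; 153 = 4·36 + 9; 36 = 4·9 + 0 → 9
9 divides 63, so a solution exists.

Yes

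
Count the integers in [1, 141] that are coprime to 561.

Prime factors of 561: 3, 11, 17. Count integers ≤ 141 divisible by none of them.
By inclusion–exclusion: 141 − ⌊141/3⌋ − ⌊141/11⌋ − ⌊141/17⌋ + ⌊141/33⌋ + ⌊141/51⌋ + ⌊141/187⌋ − ⌊141/561⌋ = 80.

80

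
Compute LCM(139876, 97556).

139876 = 2² · 11² · 17²; 97556 = 2² · 29³
max exponents: 2² · 11² · 17² · 29³ = 3411435764

3411435764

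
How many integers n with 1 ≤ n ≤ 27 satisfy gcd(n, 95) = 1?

95 = 5·19. Inclusion–exclusion on these primes:
27 − ⌊27/5⌋ − ⌊27/19⌋ + ⌊27/95⌋ = 21

21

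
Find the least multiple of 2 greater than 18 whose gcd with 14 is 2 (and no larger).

20

Multiples of 2 above 18: 2·10, 2·11, … . Need the cofactor coprime to 14/2 = 7.
Checking s = 10, 11, … the first with gcd(s, 7) = 1 is s = 10, giving 20.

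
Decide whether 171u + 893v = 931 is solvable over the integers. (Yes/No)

By Bézout, 171u + 893v = 931 has integer solutions iff gcd(171, 893) | 931.
Euclid: 893 = 5·171 + 38; 171 = 4·38 + 19; 38 = 2·19 + 0. gcd = 19; 931 mod 19 = 0. Yes.

Yes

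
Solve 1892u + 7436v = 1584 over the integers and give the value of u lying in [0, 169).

48

Euclid: 7436 = 3·1892 + 1760; 1892 = 1·1760 + 132; 1760 = 13·132 + 44; 132 = 3·44 + 0 → gcd = 44; 1584 = 44·36.
Back-substitution yields 1892·(-55) + 7436·(14) = 44, so one solution is u = -55·36 = -1980, v = 14·36 = 504.
Solutions in u differ by 7436/44 = 169; the one in [0, 169) is -1980 mod 169 = 48.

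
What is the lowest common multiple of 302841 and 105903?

302841 = 3² · 7 · 11 · 19 · 23; 105903 = 3² · 7 · 41²
max exponents: 3² · 7 · 11 · 19 · 23 · 41² = 509075721

509075721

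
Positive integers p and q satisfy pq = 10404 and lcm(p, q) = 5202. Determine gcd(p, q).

From gcd × lcm = pq: gcd = 10404 / 5202 = 2.

2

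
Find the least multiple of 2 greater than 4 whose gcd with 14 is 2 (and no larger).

6

14 = 2·7. Any x with gcd(x, 14) = 2 is a multiple of 2, say 2s, with s coprime to 7.
Need s > 4/2, so s ≥ 3. First s ≥ 3 with gcd(s, 7) = 1 is s = 3. Thus x = 2·3 = 6.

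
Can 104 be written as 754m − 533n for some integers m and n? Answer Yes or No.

By Bézout, 754m − 533n = 104 has integer solutions iff gcd(754, 533) | 104.
Euclid: 754 = 1·533 + 221; 533 = 2·221 + 91; 221 = 2·91 + 39; 91 = 2·39 + 13; 39 = 3·13 + 0. gcd = 13; 104 mod 13 = 0. Yes.

Yes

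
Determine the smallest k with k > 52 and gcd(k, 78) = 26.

104

78 = 26·3. Any k with gcd(k, 78) = 26 is a multiple of 26, say 26s, with s coprime to 3.
Need s > 52/26, so s ≥ 3. First s ≥ 3 with gcd(s, 3) = 1 is s = 4. Thus k = 26·4 = 104.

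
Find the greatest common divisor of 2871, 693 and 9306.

99

gcd(2871, 693): 2871 = 4·693 + 99; 693 = 7·99 + 0 → 99
gcd(99, 9306): 9306 = 94·99 + 0 → 99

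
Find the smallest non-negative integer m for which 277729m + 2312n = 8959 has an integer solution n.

7

Reduce mod 2312: 277729m ≡ 8959 (mod 2312). With g = gcd(277729, 2312) = 289 dividing 8959, divide through: 961m ≡ 31 (mod 8).
Since gcd(961, 8) = 1, m ≡ 31·(961)⁻¹ ≡ 7 (mod 8). Smallest non-negative: 7.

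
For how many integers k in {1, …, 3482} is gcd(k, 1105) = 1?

Prime factors of 1105: 5, 13, 17. Count integers ≤ 3482 divisible by none of them.
By inclusion–exclusion: 3482 − ⌊3482/5⌋ − ⌊3482/13⌋ − ⌊3482/17⌋ + ⌊3482/65⌋ + ⌊3482/85⌋ + ⌊3482/221⌋ − ⌊3482/1105⌋ = 2420.

2420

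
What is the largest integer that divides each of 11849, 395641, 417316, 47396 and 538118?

gcd(11849, 395641): 395641 = 33·11849 + 4624; 11849 = 2·4624 + 2601; 4624 = 1·2601 + 2023; 2601 = 1·2023 + 578; 2023 = 3·578 + 289; 578 = 2·289 + 0 → 289
gcd(289, 417316): 417316 = 1444·289 + 0 → 289
gcd(289, 47396): 47396 = 164·289 + 0 → 289
gcd(289, 538118): 538118 = 1862·289 + 0 → 289

289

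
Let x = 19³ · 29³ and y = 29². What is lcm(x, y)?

max exponent per prime: 19³ · 29³ = 167284151

167284151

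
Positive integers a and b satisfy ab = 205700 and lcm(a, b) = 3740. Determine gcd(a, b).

55

From gcd × lcm = ab: gcd = 205700 / 3740 = 55.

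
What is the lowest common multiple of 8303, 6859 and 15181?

8303 = 19² · 23; 6859 = 19³; 15181 = 17 · 19 · 47
lcm takes max exponent of each prime: 17 · 19³ · 23 · 47 = 126047843

126047843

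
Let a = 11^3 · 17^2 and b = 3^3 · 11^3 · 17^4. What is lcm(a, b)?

3001494177

max exponent per prime: 3^3 · 11^3 · 17^4 = 3001494177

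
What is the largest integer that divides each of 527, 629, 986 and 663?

527 = 17 · 31; 629 = 17 · 37; 986 = 2 · 17 · 29; 663 = 3 · 13 · 17
gcd takes min exponent of each prime: 17 = 17

17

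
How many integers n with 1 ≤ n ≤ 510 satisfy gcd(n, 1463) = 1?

1463 = 7·11·19. Inclusion–exclusion on these primes:
510 − ⌊510/7⌋ − ⌊510/11⌋ − ⌊510/19⌋ + ⌊510/77⌋ + ⌊510/133⌋ + ⌊510/209⌋ − ⌊510/1463⌋ = 377

377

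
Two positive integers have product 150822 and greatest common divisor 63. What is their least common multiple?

gcd·lcm = product, so lcm = 150822/63 = 2394.

2394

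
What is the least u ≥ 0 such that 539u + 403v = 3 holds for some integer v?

163

gcd(539, 403) = 1 (Euclid: 539 = 1·403 + 136; 403 = 2·136 + 131; 136 = 1·131 + 5; 131 = 26·5 + 1; 5 = 5·1 + 0), and 1 | 3.
Extended Euclid: 539·(-80) + 403·(107) = 1. Scale by 3: u₀ = -240.
General solution u = u₀ + 403t; reducing mod 403 gives u = 163 (and v = -218).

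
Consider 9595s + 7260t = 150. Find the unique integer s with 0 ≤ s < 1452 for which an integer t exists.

gcd(9595, 7260) = 5 (Euclid: 9595 = 1·7260 + 2335; 7260 = 3·2335 + 255; 2335 = 9·255 + 40; 255 = 6·40 + 15; 40 = 2·15 + 10; 15 = 1·10 + 5; 10 = 2·5 + 0), and 5 | 150.
Extended Euclid: 9595·(-541) + 7260·(715) = 5. Scale by 30: s₀ = -16230.
General solution s = s₀ + 1452k; reducing mod 1452 gives s = 1194 (and t = -1578).

1194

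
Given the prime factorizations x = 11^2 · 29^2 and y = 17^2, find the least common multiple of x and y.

29408929

max exponent per prime: 11^2 · 17^2 · 29^2 = 29408929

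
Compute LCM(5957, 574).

5957 = 7 · 23 · 37; 574 = 2 · 7 · 41
max exponents: 2 · 7 · 23 · 37 · 41 = 488474

488474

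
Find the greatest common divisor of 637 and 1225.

49

637 = 7² · 13
1225 = 5² · 7²
Common: 7² = 49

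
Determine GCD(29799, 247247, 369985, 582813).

77

29799 = 3² · 7 · 11 · 43; 247247 = 7 · 11 · 13² · 19; 369985 = 5 · 7 · 11 · 31²; 582813 = 3² · 7 · 11 · 29²
gcd takes min exponent of each prime: 7 · 11 = 77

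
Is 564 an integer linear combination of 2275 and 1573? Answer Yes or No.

No

By Bézout, 2275p + 1573q = 564 has integer solutions iff gcd(2275, 1573) | 564.
Euclid: 2275 = 1·1573 + 702; 1573 = 2·702 + 169; 702 = 4·169 + 26; 169 = 6·26 + 13; 26 = 2·13 + 0. gcd = 13; 564 mod 13 = 5. No.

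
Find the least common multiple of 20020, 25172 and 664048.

38803644880

20020 = 2² · 5 · 7 · 11 · 13; 25172 = 2² · 7 · 29 · 31; 664048 = 2⁴ · 7³ · 11²
lcm takes max exponent of each prime: 2⁴ · 5 · 7³ · 11² · 13 · 29 · 31 = 38803644880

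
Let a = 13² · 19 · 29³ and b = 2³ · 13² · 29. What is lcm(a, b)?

626504632

max exponent per prime: 2³ · 13² · 19 · 29³ = 626504632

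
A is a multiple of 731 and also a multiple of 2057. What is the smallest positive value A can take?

88451

gcd first: 2057 = 2·731 + 595; 731 = 1·595 + 136; 595 = 4·136 + 51; 136 = 2·51 + 34; 51 = 1·34 + 17; 34 = 2·17 + 0 → gcd = 17
lcm = 731·2057/gcd = 1503667/17 = 88451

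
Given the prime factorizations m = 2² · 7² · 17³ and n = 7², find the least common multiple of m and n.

962948

max exponent per prime: 2² · 7² · 17³ = 962948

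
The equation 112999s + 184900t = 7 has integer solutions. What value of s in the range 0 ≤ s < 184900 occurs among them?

65393

Reduce mod 184900: 112999s ≡ 7 (mod 184900). With g = gcd(112999, 184900) = 1 dividing 7, divide through: 112999s ≡ 7 (mod 184900).
Since gcd(112999, 184900) = 1, s ≡ 7·(112999)⁻¹ ≡ 65393 (mod 184900). Smallest non-negative: 65393.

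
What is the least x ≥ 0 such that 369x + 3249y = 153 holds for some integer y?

335

Reduce mod 3249: 369x ≡ 153 (mod 3249). With g = gcd(369, 3249) = 9 dividing 153, divide through: 41x ≡ 17 (mod 361).
Since gcd(41, 361) = 1, x ≡ 17·(41)⁻¹ ≡ 335 (mod 361). Smallest non-negative: 335.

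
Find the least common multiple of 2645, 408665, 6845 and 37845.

60542917540605

lcm(2645, 408665) = 2645·408665/gcd = 1080918925/5 = 216183785
lcm(216183785, 6845) = 216183785·6845/gcd = 1479778008325/185 = 7998800045
lcm(7998800045, 37845) = 7998800045·37845/gcd = 302714587703025/5 = 60542917540605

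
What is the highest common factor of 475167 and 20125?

7

475167 = 3 · 7 · 11³ · 17
20125 = 5³ · 7 · 23
Common: 7 = 7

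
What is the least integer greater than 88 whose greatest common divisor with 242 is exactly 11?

Multiples of 11 above 88: 11·9, 11·10, … . Need the cofactor coprime to 242/11 = 22.
Checking s = 9, 10, … the first with gcd(s, 22) = 1 is s = 9, giving 99.

99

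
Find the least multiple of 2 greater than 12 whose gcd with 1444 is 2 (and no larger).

1444 = 2·722. Any x with gcd(x, 1444) = 2 is a multiple of 2, say 2s, with s coprime to 722.
Need s > 12/2, so s ≥ 7. First s ≥ 7 with gcd(s, 722) = 1 is s = 7. Thus x = 2·7 = 14.

14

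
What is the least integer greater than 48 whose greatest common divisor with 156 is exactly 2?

Multiples of 2 above 48: 2·25, 2·26, … . Need the cofactor coprime to 156/2 = 78.
Checking s = 25, 26, … the first with gcd(s, 78) = 1 is s = 25, giving 50.

50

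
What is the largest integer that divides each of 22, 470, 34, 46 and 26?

gcd(22, 470): 470 = 21·22 + 8; 22 = 2·8 + 6; 8 = 1·6 + 2; 6 = 3·2 + 0 → 2
gcd(2, 34): 34 = 17·2 + 0 → 2
gcd(2, 46): 46 = 23·2 + 0 → 2
gcd(2, 26): 26 = 13·2 + 0 → 2

2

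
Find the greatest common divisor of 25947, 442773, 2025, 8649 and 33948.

25947 = 3³ · 31²; 442773 = 3³ · 23² · 31; 2025 = 3⁴ · 5²; 8649 = 3² · 31²; 33948 = 2² · 3² · 23 · 41
gcd takes min exponent of each prime: 3² = 9

9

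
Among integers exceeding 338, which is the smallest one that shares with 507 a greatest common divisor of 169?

gcd(m, 507) = 169 forces 169 | m; write m = 169s. Then gcd(169s, 169·3) = 169·gcd(s, 3), so need gcd(s, 3) = 1.
169s > 338 gives s ≥ 3. The least s ≥ 3 coprime to 3 is 4, so m = 169·4 = 676.

676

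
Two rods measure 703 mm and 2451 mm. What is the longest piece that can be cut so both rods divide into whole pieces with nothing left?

19

703 = 19 · 37
2451 = 3 · 19 · 43
Common: 19 = 19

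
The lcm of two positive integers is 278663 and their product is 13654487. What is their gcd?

49

From gcd × lcm = mn: gcd = 13654487 / 278663 = 49.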